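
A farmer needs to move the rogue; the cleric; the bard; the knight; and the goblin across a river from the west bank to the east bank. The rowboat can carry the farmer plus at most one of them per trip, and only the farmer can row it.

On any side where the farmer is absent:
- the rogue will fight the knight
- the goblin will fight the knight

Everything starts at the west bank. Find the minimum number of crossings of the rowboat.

11

Counting alone: the farmer can take at most 1 across per trip to the east bank, so moving all 5 needs at least 5 loaded trips out, with a return between consecutive ones — at least 9 crossings.
The safety rule pushes this higher. Following every safe sequence of crossings, the most of the 5 that can be at the east bank as the rowboat arrives there on crossing 9 is 4 — never all 5.
So no plan with fewer than 11 crossings exists, and this one achieves 11:
1. Farmer goes to the east bank with the knight.  [the west bank: the bard, the cleric, the goblin, the rogue | the east bank: the knight]
2. Farmer goes back to the west bank alone.  [the west bank: the bard, the cleric, the goblin, the rogue | the east bank: the knight]
3. Farmer goes to the east bank with the rogue.  [the west bank: the bard, the cleric, the goblin | the east bank: the knight, the rogue]
4. Farmer goes back to the west bank with the knight.  [the west bank: the bard, the cleric, the goblin, the knight | the east bank: the rogue]
5. Farmer goes to the east bank with the goblin.  [the west bank: the bard, the cleric, the knight | the east bank: the goblin, the rogue]
6. Farmer goes back to the west bank alone.  [the west bank: the bard, the cleric, the knight | the east bank: the goblin, the rogue]
7. Farmer goes to the east bank with the cleric.  [the west bank: the bard, the knight | the east bank: the cleric, the goblin, the rogue]
8. Farmer goes back to the west bank alone.  [the west bank: the bard, the knight | the east bank: the cleric, the goblin, the rogue]
9. Farmer goes to the east bank with the bard.  [the west bank: the knight | the east bank: the bard, the cleric, the goblin, the rogue]
10. Farmer goes back to the west bank alone.  [the west bank: the knight | the east bank: the bard, the cleric, the goblin, the rogue]
11. Farmer goes to the east bank with the knight.  [the west bank: — | the east bank: the bard, the cleric, the goblin, the knight, the rogue]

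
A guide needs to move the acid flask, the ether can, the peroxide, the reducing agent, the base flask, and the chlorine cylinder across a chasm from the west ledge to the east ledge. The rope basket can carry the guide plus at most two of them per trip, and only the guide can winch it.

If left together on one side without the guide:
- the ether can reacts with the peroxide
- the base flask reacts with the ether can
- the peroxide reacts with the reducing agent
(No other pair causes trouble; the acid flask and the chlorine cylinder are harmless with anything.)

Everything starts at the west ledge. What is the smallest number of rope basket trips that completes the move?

Counting alone: the guide can take at most 2 across per trip to the east ledge, so moving all 6 needs at least 3 loaded trips out, with a return between consecutive ones — at least 5 crossings.
The plan below uses exactly 5 crossings, so it is optimal:
1. Guide goes to the east ledge with the ether can and the reducing agent.  [the west ledge: the acid flask, the base flask, the chlorine cylinder, the peroxide | the east ledge: the ether can, the reducing agent]
2. Guide goes back to the west ledge alone.  [the west ledge: the acid flask, the base flask, the chlorine cylinder, the peroxide | the east ledge: the ether can, the reducing agent]
3. Guide goes to the east ledge with the acid flask and the chlorine cylinder.  [the west ledge: the base flask, the peroxide | the east ledge: the acid flask, the chlorine cylinder, the ether can, the reducing agent]
4. Guide goes back to the west ledge alone.  [the west ledge: the base flask, the peroxide | the east ledge: the acid flask, the chlorine cylinder, the ether can, the reducing agent]
5. Guide goes to the east ledge with the base flask and the peroxide.  [the west ledge: — | the east ledge: the acid flask, the base flask, the chlorine cylinder, the ether can, the peroxide, the reducing agent]

5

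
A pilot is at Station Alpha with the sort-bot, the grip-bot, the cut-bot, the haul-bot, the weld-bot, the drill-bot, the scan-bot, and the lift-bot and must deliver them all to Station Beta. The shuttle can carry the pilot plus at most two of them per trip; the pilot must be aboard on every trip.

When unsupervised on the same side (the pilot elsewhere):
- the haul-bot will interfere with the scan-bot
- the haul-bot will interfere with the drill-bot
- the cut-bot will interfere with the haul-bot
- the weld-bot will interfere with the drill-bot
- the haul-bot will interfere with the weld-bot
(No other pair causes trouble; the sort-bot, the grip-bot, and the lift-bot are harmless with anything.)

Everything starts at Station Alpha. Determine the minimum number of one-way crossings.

13

Counting alone: the pilot can take at most 2 across per trip to Station Beta, so moving all 8 needs at least 4 loaded trips out, with a return between consecutive ones — at least 7 crossings.
The safety rule pushes this higher. Following every safe sequence of crossings, the most of the 8 that can be at Station Beta as the shuttle arrives there on crossings 7, 9, 11 is 5, 6, 7 respectively — never all 8.
So no plan with fewer than 13 crossings exists, and this one achieves 13:
1. Pilot goes to Station Beta with the haul-bot and the weld-bot.
2. Pilot goes back to Station Alpha with the haul-bot.
3. Pilot goes to Station Beta with the haul-bot and the sort-bot.
4. Pilot goes back to Station Alpha with the haul-bot.
5. Pilot goes to Station Beta with the grip-bot and the haul-bot.
6. Pilot goes back to Station Alpha with the haul-bot.
7. Pilot goes to Station Beta with the cut-bot and the haul-bot.
8. Pilot goes back to Station Alpha with the haul-bot.
9. Pilot goes to Station Beta with the haul-bot and the scan-bot.
10. Pilot goes back to Station Alpha with the haul-bot.
11. Pilot goes to Station Beta with the haul-bot and the lift-bot.
12. Pilot goes back to Station Alpha with the haul-bot.
13. Pilot goes to Station Beta with the drill-bot and the haul-bot.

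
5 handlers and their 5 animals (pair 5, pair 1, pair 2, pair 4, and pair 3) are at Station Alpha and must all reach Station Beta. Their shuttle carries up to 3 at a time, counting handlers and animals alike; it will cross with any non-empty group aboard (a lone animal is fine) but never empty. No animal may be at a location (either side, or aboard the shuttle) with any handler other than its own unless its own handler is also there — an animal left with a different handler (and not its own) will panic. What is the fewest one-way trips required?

11

Counting alone: each trip to Station Beta takes at most 3 across and each return brings at least 1 back, so after t trips out (and t−1 returns) at most 3t − (t−1) of the 10 are across; that first reaches 10 at t = 5, so at least 9 crossings are needed.
The safety rule pushes this higher. Following every safe sequence of crossings, the most of the 10 that can be at Station Beta as the shuttle arrives there on crossing 9 is 9 — never all 10.
So no plan with fewer than 11 crossings exists, and this one achieves 11:
1. animal 5 and handler 5 cross → Station Beta.
2. handler 5 crosses ← Station Alpha.
3. animal 1, animal 2, and animal 4 cross → Station Beta.
4. animal 5 crosses ← Station Alpha.
5. handler 1, handler 2, and handler 4 cross → Station Beta.
6. animal 1 and handler 1 cross ← Station Alpha.
7. handler 1, handler 3, and handler 5 cross → Station Beta.
8. animal 2 crosses ← Station Alpha.
9. animal 1 and animal 5 cross → Station Beta.
10. animal 5 crosses ← Station Alpha.
11. animal 2, animal 3, and animal 5 cross → Station Beta.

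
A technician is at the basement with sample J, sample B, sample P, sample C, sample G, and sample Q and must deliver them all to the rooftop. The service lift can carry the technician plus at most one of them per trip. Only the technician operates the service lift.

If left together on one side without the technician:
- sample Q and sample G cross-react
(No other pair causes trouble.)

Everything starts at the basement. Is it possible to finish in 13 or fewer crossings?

Yes

Yes — this plan uses 11 crossings (≤ 13):
1. Technician goes to the rooftop with sample G.
2. Technician goes back to the basement alone.
3. Technician goes to the rooftop with sample J.
4. Technician goes back to the basement alone.
5. Technician goes to the rooftop with sample B.
6. Technician goes back to the basement alone.
7. Technician goes to the rooftop with sample P.
8. Technician goes back to the basement alone.
9. Technician goes to the rooftop with sample C.
10. Technician goes back to the basement alone.
11. Technician goes to the rooftop with sample Q.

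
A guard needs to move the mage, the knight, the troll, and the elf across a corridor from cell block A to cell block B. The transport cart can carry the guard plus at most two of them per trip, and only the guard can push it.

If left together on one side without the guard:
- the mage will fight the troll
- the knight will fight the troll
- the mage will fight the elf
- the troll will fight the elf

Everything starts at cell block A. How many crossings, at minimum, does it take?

5

Counting alone: the guard can take at most 2 across per trip to cell block B, so moving all 4 needs at least 2 loaded trips out, with a return between consecutive ones — at least 3 crossings.
The safety rule pushes this higher. Following every safe sequence of crossings, the most of the 4 that can be at cell block B as the transport cart arrives there on crossing 3 is 3 — never all 4.
So no plan with fewer than 5 crossings exists, and this one achieves 5:
1. Guard goes to cell block B with the mage and the troll.  [cell block A: the elf, the knight | cell block B: the mage, the troll]
2. Guard goes back to cell block A with the mage.  [cell block A: the elf, the knight, the mage | cell block B: the troll]
3. Guard goes to cell block B with the knight and the mage.  [cell block A: the elf | cell block B: the knight, the mage, the troll]
4. Guard goes back to cell block A with the troll.  [cell block A: the elf, the troll | cell block B: the knight, the mage]
5. Guard goes to cell block B with the elf and the troll.  [cell block A: — | cell block B: the elf, the knight, the mage, the troll]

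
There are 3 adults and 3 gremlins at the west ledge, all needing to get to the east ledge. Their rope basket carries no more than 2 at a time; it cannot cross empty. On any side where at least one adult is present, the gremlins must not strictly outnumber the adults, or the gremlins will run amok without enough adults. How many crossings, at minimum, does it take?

11

Counting alone: each trip to the east ledge takes at most 2 across and each return brings at least 1 back, so after t trips out (and t−1 returns) at most 2t − (t−1) of the 6 are across; that first reaches 6 at t = 5, so at least 9 crossings are needed.
The safety rule pushes this higher. Following every safe sequence of crossings, the most of the 6 that can be at the east ledge as the rope basket arrives there on crossing 9 is 5 — never all 6.
So no plan with fewer than 11 crossings exists, and this one achieves 11:
1. 2 gremlins → the east ledge.  (the west ledge: 3A 1G; the east ledge: 0A 2G)
2. 1 gremlin ← the west ledge.  (the west ledge: 3A 2G; the east ledge: 0A 1G)
3. 2 gremlins → the east ledge.  (the west ledge: 3A 0G; the east ledge: 0A 3G)
4. 1 gremlin ← the west ledge.  (the west ledge: 3A 1G; the east ledge: 0A 2G)
5. 2 adults → the east ledge.  (the west ledge: 1A 1G; the east ledge: 2A 2G)
6. 1 adult and 1 gremlin ← the west ledge.  (the west ledge: 2A 2G; the east ledge: 1A 1G)
7. 2 adults → the east ledge.  (the west ledge: 0A 2G; the east ledge: 3A 1G)
8. 1 gremlin ← the west ledge.  (the west ledge: 0A 3G; the east ledge: 3A 0G)
9. 2 gremlins → the east ledge.  (the west ledge: 0A 1G; the east ledge: 3A 2G)
10. 1 gremlin ← the west ledge.  (the west ledge: 0A 2G; the east ledge: 3A 1G)
11. 2 gremlins → the east ledge.  (the west ledge: 0A 0G; the east ledge: 3A 3G)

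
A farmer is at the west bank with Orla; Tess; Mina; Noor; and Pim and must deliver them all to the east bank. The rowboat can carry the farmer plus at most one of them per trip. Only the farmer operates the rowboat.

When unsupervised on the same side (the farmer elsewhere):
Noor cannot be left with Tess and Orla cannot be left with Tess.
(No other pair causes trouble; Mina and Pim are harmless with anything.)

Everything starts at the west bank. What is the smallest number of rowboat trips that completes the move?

11

Counting alone: the farmer can take at most 1 across per trip to the east bank, so moving all 5 needs at least 5 loaded trips out, with a return between consecutive ones — at least 9 crossings.
The safety rule pushes this higher. Following every safe sequence of crossings, the most of the 5 that can be at the east bank as the rowboat arrives there on crossing 9 is 4 — never all 5.
So no plan with fewer than 11 crossings exists, and this one achieves 11:
1. Farmer goes to the east bank with Tess.  [the west bank: Mina, Noor, Orla, Pim | the east bank: Tess]
2. Farmer goes back to the west bank alone.  [the west bank: Mina, Noor, Orla, Pim | the east bank: Tess]
3. Farmer goes to the east bank with Orla.  [the west bank: Mina, Noor, Pim | the east bank: Orla, Tess]
4. Farmer goes back to the west bank with Tess.  [the west bank: Mina, Noor, Pim, Tess | the east bank: Orla]
5. Farmer goes to the east bank with Noor.  [the west bank: Mina, Pim, Tess | the east bank: Noor, Orla]
6. Farmer goes back to the west bank alone.  [the west bank: Mina, Pim, Tess | the east bank: Noor, Orla]
7. Farmer goes to the east bank with Mina.  [the west bank: Pim, Tess | the east bank: Mina, Noor, Orla]
8. Farmer goes back to the west bank alone.  [the west bank: Pim, Tess | the east bank: Mina, Noor, Orla]
9. Farmer goes to the east bank with Pim.  [the west bank: Tess | the east bank: Mina, Noor, Orla, Pim]
10. Farmer goes back to the west bank alone.  [the west bank: Tess | the east bank: Mina, Noor, Orla, Pim]
11. Farmer goes to the east bank with Tess.  [the west bank: — | the east bank: Mina, Noor, Orla, Pim, Tess]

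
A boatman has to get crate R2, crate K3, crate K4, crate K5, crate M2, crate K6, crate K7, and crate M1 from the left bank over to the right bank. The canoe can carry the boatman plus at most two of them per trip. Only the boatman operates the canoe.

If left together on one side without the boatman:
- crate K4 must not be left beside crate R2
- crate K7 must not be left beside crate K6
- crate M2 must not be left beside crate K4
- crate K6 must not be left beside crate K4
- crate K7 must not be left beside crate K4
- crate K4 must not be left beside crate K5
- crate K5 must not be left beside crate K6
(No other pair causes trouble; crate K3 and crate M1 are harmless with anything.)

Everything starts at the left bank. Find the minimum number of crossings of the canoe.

13

Counting alone: the boatman can take at most 2 across per trip to the right bank, so moving all 8 needs at least 4 loaded trips out, with a return between consecutive ones — at least 7 crossings.
The safety rule pushes this higher. Following every safe sequence of crossings, the most of the 8 that can be at the right bank as the canoe arrives there on crossings 7, 9, 11 is 5, 6, 7 respectively — never all 8.
So no plan with fewer than 13 crossings exists, and this one achieves 13:
1. Boatman goes to the right bank with crate K4 and crate K6.
2. Boatman goes back to the left bank with crate K4.
3. Boatman goes to the right bank with crate K4 and crate R2.
4. Boatman goes back to the left bank with crate K4.
5. Boatman goes to the right bank with crate K3 and crate K4.
6. Boatman goes back to the left bank with crate K4.
7. Boatman goes to the right bank with crate K4 and crate M2.
8. Boatman goes back to the left bank with crate K4.
9. Boatman goes to the right bank with crate K4 and crate M1.
10. Boatman goes back to the left bank with crate K4.
11. Boatman goes to the right bank with crate K5 and crate K7.
12. Boatman goes back to the left bank with crate K6.
13. Boatman goes to the right bank with crate K4 and crate K6.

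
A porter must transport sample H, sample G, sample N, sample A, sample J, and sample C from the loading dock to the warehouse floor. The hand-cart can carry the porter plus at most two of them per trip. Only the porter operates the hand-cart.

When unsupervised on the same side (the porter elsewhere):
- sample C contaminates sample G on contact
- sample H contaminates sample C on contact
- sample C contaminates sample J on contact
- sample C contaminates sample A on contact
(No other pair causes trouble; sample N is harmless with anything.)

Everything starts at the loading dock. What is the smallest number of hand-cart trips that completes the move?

7

Counting alone: the porter can take at most 2 across per trip to the warehouse floor, so moving all 6 needs at least 3 loaded trips out, with a return between consecutive ones — at least 5 crossings.
The safety rule pushes this higher. Following every safe sequence of crossings, the most of the 6 that can be at the warehouse floor as the hand-cart arrives there on crossing 5 is 5 — never all 6.
So no plan with fewer than 7 crossings exists, and this one achieves 7:
1. Porter goes to the warehouse floor with sample C.  [the loading dock: sample A, sample G, sample H, sample J, sample N | the warehouse floor: sample C]
2. Porter goes back to the loading dock alone.  [the loading dock: sample A, sample G, sample H, sample J, sample N | the warehouse floor: sample C]
3. Porter goes to the warehouse floor with sample G and sample H.  [the loading dock: sample A, sample J, sample N | the warehouse floor: sample C, sample G, sample H]
4. Porter goes back to the loading dock with sample C.  [the loading dock: sample A, sample C, sample J, sample N | the warehouse floor: sample G, sample H]
5. Porter goes to the warehouse floor with sample A and sample J.  [the loading dock: sample C, sample N | the warehouse floor: sample A, sample G, sample H, sample J]
6. Porter goes back to the loading dock alone.  [the loading dock: sample C, sample N | the warehouse floor: sample A, sample G, sample H, sample J]
7. Porter goes to the warehouse floor with sample C and sample N.  [the loading dock: — | the warehouse floor: sample A, sample C, sample G, sample H, sample J, sample N]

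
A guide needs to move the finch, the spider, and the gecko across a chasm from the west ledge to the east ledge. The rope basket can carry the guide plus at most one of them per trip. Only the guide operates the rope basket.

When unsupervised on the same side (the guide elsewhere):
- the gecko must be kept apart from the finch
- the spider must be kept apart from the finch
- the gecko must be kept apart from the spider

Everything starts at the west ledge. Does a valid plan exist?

Whatever the first load, the items left behind include a forbidden pair without the guide. No opening move is safe, so no plan exists.

No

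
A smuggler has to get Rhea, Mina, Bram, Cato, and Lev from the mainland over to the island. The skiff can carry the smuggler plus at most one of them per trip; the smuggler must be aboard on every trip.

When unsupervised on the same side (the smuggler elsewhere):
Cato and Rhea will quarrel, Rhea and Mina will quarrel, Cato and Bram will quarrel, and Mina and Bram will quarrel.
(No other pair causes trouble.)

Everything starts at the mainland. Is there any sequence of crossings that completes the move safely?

Whatever the first load, the items left behind include a forbidden pair without the smuggler. No opening move is safe, so no plan exists.

No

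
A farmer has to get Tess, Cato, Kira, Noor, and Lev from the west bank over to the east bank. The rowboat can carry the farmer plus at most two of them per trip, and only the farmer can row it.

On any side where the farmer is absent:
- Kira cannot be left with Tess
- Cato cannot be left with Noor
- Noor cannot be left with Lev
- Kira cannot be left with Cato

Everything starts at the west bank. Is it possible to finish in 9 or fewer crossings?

Yes — this plan uses 7 crossings (≤ 9):
1. Farmer goes to the east bank with Kira and Noor.
2. Farmer goes back to the west bank alone.
3. Farmer goes to the east bank with Tess.
4. Farmer goes back to the west bank with Kira.
5. Farmer goes to the east bank with Cato and Lev.
6. Farmer goes back to the west bank with Noor.
7. Farmer goes to the east bank with Kira and Noor.

Yes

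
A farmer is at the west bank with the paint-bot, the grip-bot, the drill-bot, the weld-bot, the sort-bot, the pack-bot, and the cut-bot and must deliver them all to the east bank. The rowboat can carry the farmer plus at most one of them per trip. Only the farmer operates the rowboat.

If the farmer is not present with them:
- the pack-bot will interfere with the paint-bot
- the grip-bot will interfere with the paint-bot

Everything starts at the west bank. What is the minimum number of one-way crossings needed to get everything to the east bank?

15

Counting alone: the farmer can take at most 1 across per trip to the east bank, so moving all 7 needs at least 7 loaded trips out, with a return between consecutive ones — at least 13 crossings.
The safety rule pushes this higher. Following every safe sequence of crossings, the most of the 7 that can be at the east bank as the rowboat arrives there on crossing 13 is 6 — never all 7.
So no plan with fewer than 15 crossings exists, and this one achieves 15:
1. Farmer goes to the east bank with the paint-bot.  [the west bank: the cut-bot, the drill-bot, the grip-bot, the pack-bot, the sort-bot, the weld-bot | the east bank: the paint-bot]
2. Farmer goes back to the west bank alone.  [the west bank: the cut-bot, the drill-bot, the grip-bot, the pack-bot, the sort-bot, the weld-bot | the east bank: the paint-bot]
3. Farmer goes to the east bank with the grip-bot.  [the west bank: the cut-bot, the drill-bot, the pack-bot, the sort-bot, the weld-bot | the east bank: the grip-bot, the paint-bot]
4. Farmer goes back to the west bank with the paint-bot.  [the west bank: the cut-bot, the drill-bot, the pack-bot, the paint-bot, the sort-bot, the weld-bot | the east bank: the grip-bot]
5. Farmer goes to the east bank with the pack-bot.  [the west bank: the cut-bot, the drill-bot, the paint-bot, the sort-bot, the weld-bot | the east bank: the grip-bot, the pack-bot]
6. Farmer goes back to the west bank alone.  [the west bank: the cut-bot, the drill-bot, the paint-bot, the sort-bot, the weld-bot | the east bank: the grip-bot, the pack-bot]
7. Farmer goes to the east bank with the drill-bot.  [the west bank: the cut-bot, the paint-bot, the sort-bot, the weld-bot | the east bank: the drill-bot, the grip-bot, the pack-bot]
8. Farmer goes back to the west bank alone.  [the west bank: the cut-bot, the paint-bot, the sort-bot, the weld-bot | the east bank: the drill-bot, the grip-bot, the pack-bot]
9. Farmer goes to the east bank with the weld-bot.  [the west bank: the cut-bot, the paint-bot, the sort-bot | the east bank: the drill-bot, the grip-bot, the pack-bot, the weld-bot]
10. Farmer goes back to the west bank alone.  [the west bank: the cut-bot, the paint-bot, the sort-bot | the east bank: the drill-bot, the grip-bot, the pack-bot, the weld-bot]
11. Farmer goes to the east bank with the sort-bot.  [the west bank: the cut-bot, the paint-bot | the east bank: the drill-bot, the grip-bot, the pack-bot, the sort-bot, the weld-bot]
12. Farmer goes back to the west bank alone.  [the west bank: the cut-bot, the paint-bot | the east bank: the drill-bot, the grip-bot, the pack-bot, the sort-bot, the weld-bot]
13. Farmer goes to the east bank with the cut-bot.  [the west bank: the paint-bot | the east bank: the cut-bot, the drill-bot, the grip-bot, the pack-bot, the sort-bot, the weld-bot]
14. Farmer goes back to the west bank alone.  [the west bank: the paint-bot | the east bank: the cut-bot, the drill-bot, the grip-bot, the pack-bot, the sort-bot, the weld-bot]
15. Farmer goes to the east bank with the paint-bot.  [the west bank: — | the east bank: the cut-bot, the drill-bot, the grip-bot, the pack-bot, the paint-bot, the sort-bot, the weld-bot]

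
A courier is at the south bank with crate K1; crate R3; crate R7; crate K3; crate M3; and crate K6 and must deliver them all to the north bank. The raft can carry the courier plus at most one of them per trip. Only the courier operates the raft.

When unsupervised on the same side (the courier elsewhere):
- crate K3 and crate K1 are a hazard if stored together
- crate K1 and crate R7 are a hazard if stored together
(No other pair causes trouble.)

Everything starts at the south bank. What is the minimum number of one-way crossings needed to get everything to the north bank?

13

Counting alone: the courier can take at most 1 across per trip to the north bank, so moving all 6 needs at least 6 loaded trips out, with a return between consecutive ones — at least 11 crossings.
The safety rule pushes this higher. Following every safe sequence of crossings, the most of the 6 that can be at the north bank as the raft arrives there on crossing 11 is 5 — never all 6.
So no plan with fewer than 13 crossings exists, and this one achieves 13:
1. Courier goes to the north bank with crate K1.  [the south bank: crate K3, crate K6, crate M3, crate R3, crate R7 | the north bank: crate K1]
2. Courier goes back to the south bank alone.  [the south bank: crate K3, crate K6, crate M3, crate R3, crate R7 | the north bank: crate K1]
3. Courier goes to the north bank with crate R3.  [the south bank: crate K3, crate K6, crate M3, crate R7 | the north bank: crate K1, crate R3]
4. Courier goes back to the south bank alone.  [the south bank: crate K3, crate K6, crate M3, crate R7 | the north bank: crate K1, crate R3]
5. Courier goes to the north bank with crate R7.  [the south bank: crate K3, crate K6, crate M3 | the north bank: crate K1, crate R3, crate R7]
6. Courier goes back to the south bank with crate K1.  [the south bank: crate K1, crate K3, crate K6, crate M3 | the north bank: crate R3, crate R7]
7. Courier goes to the north bank with crate K3.  [the south bank: crate K1, crate K6, crate M3 | the north bank: crate K3, crate R3, crate R7]
8. Courier goes back to the south bank alone.  [the south bank: crate K1, crate K6, crate M3 | the north bank: crate K3, crate R3, crate R7]
9. Courier goes to the north bank with crate M3.  [the south bank: crate K1, crate K6 | the north bank: crate K3, crate M3, crate R3, crate R7]
10. Courier goes back to the south bank alone.  [the south bank: crate K1, crate K6 | the north bank: crate K3, crate M3, crate R3, crate R7]
11. Courier goes to the north bank with crate K6.  [the south bank: crate K1 | the north bank: crate K3, crate K6, crate M3, crate R3, crate R7]
12. Courier goes back to the south bank alone.  [the south bank: crate K1 | the north bank: crate K3, crate K6, crate M3, crate R3, crate R7]
13. Courier goes to the north bank with crate K1.  [the south bank: — | the north bank: crate K1, crate K3, crate K6, crate M3, crate R3, crate R7]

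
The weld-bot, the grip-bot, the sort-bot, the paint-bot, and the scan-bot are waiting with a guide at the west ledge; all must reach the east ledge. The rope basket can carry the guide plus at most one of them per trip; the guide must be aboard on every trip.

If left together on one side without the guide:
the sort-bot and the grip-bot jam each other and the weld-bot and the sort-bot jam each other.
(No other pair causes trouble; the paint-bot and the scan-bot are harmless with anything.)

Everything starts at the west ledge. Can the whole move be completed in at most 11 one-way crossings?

Yes — this plan uses 11 crossings (≤ 11):
1. Guide goes to the east ledge with the sort-bot.  [the west ledge: the grip-bot, the paint-bot, the scan-bot, the weld-bot | the east ledge: the sort-bot]
2. Guide goes back to the west ledge alone.  [the west ledge: the grip-bot, the paint-bot, the scan-bot, the weld-bot | the east ledge: the sort-bot]
3. Guide goes to the east ledge with the weld-bot.  [the west ledge: the grip-bot, the paint-bot, the scan-bot | the east ledge: the sort-bot, the weld-bot]
4. Guide goes back to the west ledge with the sort-bot.  [the west ledge: the grip-bot, the paint-bot, the scan-bot, the sort-bot | the east ledge: the weld-bot]
5. Guide goes to the east ledge with the grip-bot.  [the west ledge: the paint-bot, the scan-bot, the sort-bot | the east ledge: the grip-bot, the weld-bot]
6. Guide goes back to the west ledge alone.  [the west ledge: the paint-bot, the scan-bot, the sort-bot | the east ledge: the grip-bot, the weld-bot]
7. Guide goes to the east ledge with the paint-bot.  [the west ledge: the scan-bot, the sort-bot | the east ledge: the grip-bot, the paint-bot, the weld-bot]
8. Guide goes back to the west ledge alone.  [the west ledge: the scan-bot, the sort-bot | the east ledge: the grip-bot, the paint-bot, the weld-bot]
9. Guide goes to the east ledge with the scan-bot.  [the west ledge: the sort-bot | the east ledge: the grip-bot, the paint-bot, the scan-bot, the weld-bot]
10. Guide goes back to the west ledge alone.  [the west ledge: the sort-bot | the east ledge: the grip-bot, the paint-bot, the scan-bot, the weld-bot]
11. Guide goes to the east ledge with the sort-bot.  [the west ledge: — | the east ledge: the grip-bot, the paint-bot, the scan-bot, the sort-bot, the weld-bot]

Yes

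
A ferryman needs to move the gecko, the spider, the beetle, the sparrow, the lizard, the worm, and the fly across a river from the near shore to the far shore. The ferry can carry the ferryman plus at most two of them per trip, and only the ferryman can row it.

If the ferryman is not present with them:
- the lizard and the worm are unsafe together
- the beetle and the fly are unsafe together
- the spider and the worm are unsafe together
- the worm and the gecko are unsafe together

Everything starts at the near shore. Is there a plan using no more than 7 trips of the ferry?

Yes — this plan uses 7 crossings (≤ 7):
1. Ferryman goes to the far shore with the beetle and the worm.
2. Ferryman goes back to the near shore alone.
3. Ferryman goes to the far shore with the gecko and the spider.
4. Ferryman goes back to the near shore with the worm.
5. Ferryman goes to the far shore with the lizard and the sparrow.
6. Ferryman goes back to the near shore alone.
7. Ferryman goes to the far shore with the fly and the worm.

Yes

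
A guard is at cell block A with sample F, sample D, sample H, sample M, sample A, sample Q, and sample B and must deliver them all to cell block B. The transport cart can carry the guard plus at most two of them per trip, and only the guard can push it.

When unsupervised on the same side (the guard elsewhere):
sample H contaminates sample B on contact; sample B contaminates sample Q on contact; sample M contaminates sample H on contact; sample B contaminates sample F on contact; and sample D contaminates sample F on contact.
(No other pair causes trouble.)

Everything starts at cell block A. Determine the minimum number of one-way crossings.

Whatever the first load, the items left behind include a forbidden pair without the guard. No opening move is safe, so no plan exists.

impossible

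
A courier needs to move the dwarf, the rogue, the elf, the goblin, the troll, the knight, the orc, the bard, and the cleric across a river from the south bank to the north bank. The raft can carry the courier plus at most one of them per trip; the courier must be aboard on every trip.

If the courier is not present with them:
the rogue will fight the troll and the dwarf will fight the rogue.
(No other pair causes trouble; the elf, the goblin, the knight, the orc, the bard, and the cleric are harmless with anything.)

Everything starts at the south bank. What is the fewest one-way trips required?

19

Counting alone: the courier can take at most 1 across per trip to the north bank, so moving all 9 needs at least 9 loaded trips out, with a return between consecutive ones — at least 17 crossings.
The safety rule pushes this higher. Following every safe sequence of crossings, the most of the 9 that can be at the north bank as the raft arrives there on crossing 17 is 8 — never all 9.
So no plan with fewer than 19 crossings exists, and this one achieves 19:
1. Courier goes to the north bank with the rogue.
2. Courier goes back to the south bank alone.
3. Courier goes to the north bank with the dwarf.
4. Courier goes back to the south bank with the rogue.
5. Courier goes to the north bank with the troll.
6. Courier goes back to the south bank alone.
7. Courier goes to the north bank with the elf.
8. Courier goes back to the south bank alone.
9. Courier goes to the north bank with the goblin.
10. Courier goes back to the south bank alone.
11. Courier goes to the north bank with the knight.
12. Courier goes back to the south bank alone.
13. Courier goes to the north bank with the orc.
14. Courier goes back to the south bank alone.
15. Courier goes to the north bank with the bard.
16. Courier goes back to the south bank alone.
17. Courier goes to the north bank with the cleric.
18. Courier goes back to the south bank alone.
19. Courier goes to the north bank with the rogue.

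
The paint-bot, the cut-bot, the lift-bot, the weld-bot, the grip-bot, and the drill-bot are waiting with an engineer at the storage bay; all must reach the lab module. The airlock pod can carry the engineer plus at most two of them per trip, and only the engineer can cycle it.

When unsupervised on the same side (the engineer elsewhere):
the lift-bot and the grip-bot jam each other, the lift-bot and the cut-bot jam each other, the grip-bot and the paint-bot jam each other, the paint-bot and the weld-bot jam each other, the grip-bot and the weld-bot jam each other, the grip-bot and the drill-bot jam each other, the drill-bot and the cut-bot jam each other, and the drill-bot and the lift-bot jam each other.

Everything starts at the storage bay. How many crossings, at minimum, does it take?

impossible

Whatever the first load, the items left behind include a forbidden pair without the engineer. No opening move is safe, so no plan exists.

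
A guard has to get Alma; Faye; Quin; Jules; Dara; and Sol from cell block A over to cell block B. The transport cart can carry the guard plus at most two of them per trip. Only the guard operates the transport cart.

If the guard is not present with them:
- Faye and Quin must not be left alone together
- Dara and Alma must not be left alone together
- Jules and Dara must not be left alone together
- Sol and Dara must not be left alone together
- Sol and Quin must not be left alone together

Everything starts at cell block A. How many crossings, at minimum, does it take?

Counting alone: the guard can take at most 2 across per trip to cell block B, so moving all 6 needs at least 3 loaded trips out, with a return between consecutive ones — at least 5 crossings.
The safety rule pushes this higher. Following every safe sequence of crossings, the most of the 6 that can be at cell block B as the transport cart arrives there on crossing 5 is 5 — never all 6.
So no plan with fewer than 7 crossings exists, and this one achieves 7:
1. Guard goes to cell block B with Dara and Quin.  [cell block A: Alma, Faye, Jules, Sol | cell block B: Dara, Quin]
2. Guard goes back to cell block A alone.  [cell block A: Alma, Faye, Jules, Sol | cell block B: Dara, Quin]
3. Guard goes to cell block B with Alma and Faye.  [cell block A: Jules, Sol | cell block B: Alma, Dara, Faye, Quin]
4. Guard goes back to cell block A with Dara and Quin.  [cell block A: Dara, Jules, Quin, Sol | cell block B: Alma, Faye]
5. Guard goes to cell block B with Jules and Sol.  [cell block A: Dara, Quin | cell block B: Alma, Faye, Jules, Sol]
6. Guard goes back to cell block A alone.  [cell block A: Dara, Quin | cell block B: Alma, Faye, Jules, Sol]
7. Guard goes to cell block B with Dara and Quin.  [cell block A: — | cell block B: Alma, Dara, Faye, Jules, Quin, Sol]

7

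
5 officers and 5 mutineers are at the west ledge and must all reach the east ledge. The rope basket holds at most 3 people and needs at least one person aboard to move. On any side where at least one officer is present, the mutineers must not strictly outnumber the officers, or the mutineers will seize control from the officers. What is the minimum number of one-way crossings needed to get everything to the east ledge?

Counting alone: each trip to the east ledge takes at most 3 across and each return brings at least 1 back, so after t trips out (and t−1 returns) at most 3t − (t−1) of the 10 are across; that first reaches 10 at t = 5, so at least 9 crossings are needed.
The safety rule pushes this higher. Following every safe sequence of crossings, the most of the 10 that can be at the east ledge as the rope basket arrives there on crossing 9 is 9 — never all 10.
So no plan with fewer than 11 crossings exists, and this one achieves 11:
1. 2 mutineers → the east ledge.  (the west ledge: 5O 3M; the east ledge: 0O 2M)
2. 1 mutineer ← the west ledge.  (the west ledge: 5O 4M; the east ledge: 0O 1M)
3. 3 mutineers → the east ledge.  (the west ledge: 5O 1M; the east ledge: 0O 4M)
4. 1 mutineer ← the west ledge.  (the west ledge: 5O 2M; the east ledge: 0O 3M)
5. 3 officers → the east ledge.  (the west ledge: 2O 2M; the east ledge: 3O 3M)
6. 1 officer and 1 mutineer ← the west ledge.  (the west ledge: 3O 3M; the east ledge: 2O 2M)
7. 3 officers → the east ledge.  (the west ledge: 0O 3M; the east ledge: 5O 2M)
8. 1 mutineer ← the west ledge.  (the west ledge: 0O 4M; the east ledge: 5O 1M)
9. 2 mutineers → the east ledge.  (the west ledge: 0O 2M; the east ledge: 5O 3M)
10. 1 mutineer ← the west ledge.  (the west ledge: 0O 3M; the east ledge: 5O 2M)
11. 3 mutineers → the east ledge.  (the west ledge: 0O 0M; the east ledge: 5O 5M)

11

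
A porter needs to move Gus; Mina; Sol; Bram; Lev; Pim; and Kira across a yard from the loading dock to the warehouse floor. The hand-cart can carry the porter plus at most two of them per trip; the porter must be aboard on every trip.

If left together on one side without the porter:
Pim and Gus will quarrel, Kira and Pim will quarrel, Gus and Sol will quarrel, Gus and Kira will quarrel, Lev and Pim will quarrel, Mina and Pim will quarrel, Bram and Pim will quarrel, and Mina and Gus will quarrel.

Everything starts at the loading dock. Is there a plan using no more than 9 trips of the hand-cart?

No

Counting alone: the porter can take at most 2 across per trip to the warehouse floor, so moving all 7 needs at least 4 loaded trips out, with a return between consecutive ones — at least 7 crossings.
The safety rule pushes this higher. Following every safe sequence of crossings, the most of the 7 that can be at the warehouse floor as the hand-cart arrives there on crossings 7, 9 is 5, 6 respectively — never all 7.
So the move cannot be finished within 9 crossings. (The shortest complete plan takes 11:)
1. Porter goes to the warehouse floor with Gus and Pim.  [the loading dock: Bram, Kira, Lev, Mina, Sol | the warehouse floor: Gus, Pim]
2. Porter goes back to the loading dock with Gus.  [the loading dock: Bram, Gus, Kira, Lev, Mina, Sol | the warehouse floor: Pim]
3. Porter goes to the warehouse floor with Gus and Sol.  [the loading dock: Bram, Kira, Lev, Mina | the warehouse floor: Gus, Pim, Sol]
4. Porter goes back to the loading dock with Gus.  [the loading dock: Bram, Gus, Kira, Lev, Mina | the warehouse floor: Pim, Sol]
5. Porter goes to the warehouse floor with Kira and Mina.  [the loading dock: Bram, Gus, Lev | the warehouse floor: Kira, Mina, Pim, Sol]
6. Porter goes back to the loading dock with Pim.  [the loading dock: Bram, Gus, Lev, Pim | the warehouse floor: Kira, Mina, Sol]
7. Porter goes to the warehouse floor with Bram and Pim.  [the loading dock: Gus, Lev | the warehouse floor: Bram, Kira, Mina, Pim, Sol]
8. Porter goes back to the loading dock with Pim.  [the loading dock: Gus, Lev, Pim | the warehouse floor: Bram, Kira, Mina, Sol]
9. Porter goes to the warehouse floor with Gus and Lev.  [the loading dock: Pim | the warehouse floor: Bram, Gus, Kira, Lev, Mina, Sol]
10. Porter goes back to the loading dock with Gus.  [the loading dock: Gus, Pim | the warehouse floor: Bram, Kira, Lev, Mina, Sol]
11. Porter goes to the warehouse floor with Gus and Pim.  [the loading dock: — | the warehouse floor: Bram, Gus, Kira, Lev, Mina, Pim, Sol]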